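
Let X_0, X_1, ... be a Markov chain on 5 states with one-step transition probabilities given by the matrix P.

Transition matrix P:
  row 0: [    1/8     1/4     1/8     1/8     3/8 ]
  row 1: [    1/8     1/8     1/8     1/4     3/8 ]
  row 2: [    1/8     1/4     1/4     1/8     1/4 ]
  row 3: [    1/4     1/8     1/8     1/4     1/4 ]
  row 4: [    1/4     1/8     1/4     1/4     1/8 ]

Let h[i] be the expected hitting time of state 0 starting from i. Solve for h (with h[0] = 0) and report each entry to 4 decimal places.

h = [0.0000, 5.3808, 5.5421, 4.7734, 4.8588]

First-step conditioning: h[0] = 0; for i ≠ 0, h[i] = 1 + Σ_k P[i][k]·h[k].
  h[1] = 1 + 1/8·h[1] + 1/8·h[2] + 1/4·h[3] + 3/8·h[4]
  h[2] = 1 + 1/4·h[1] + 1/4·h[2] + 1/8·h[3] + 1/4·h[4]
  h[3] = 1 + 1/8·h[1] + 1/8·h[2] + 1/4·h[3] + 1/4·h[4]
  h[4] = 1 + 1/8·h[1] + 1/4·h[2] + 1/4·h[3] + 1/8·h[4]
Solving the 4×4 linear system over states ≠ 0 gives exactly h = [0, 1512/281, 4672/843, 4024/843, 4096/843] (h[0] = 0 is the target).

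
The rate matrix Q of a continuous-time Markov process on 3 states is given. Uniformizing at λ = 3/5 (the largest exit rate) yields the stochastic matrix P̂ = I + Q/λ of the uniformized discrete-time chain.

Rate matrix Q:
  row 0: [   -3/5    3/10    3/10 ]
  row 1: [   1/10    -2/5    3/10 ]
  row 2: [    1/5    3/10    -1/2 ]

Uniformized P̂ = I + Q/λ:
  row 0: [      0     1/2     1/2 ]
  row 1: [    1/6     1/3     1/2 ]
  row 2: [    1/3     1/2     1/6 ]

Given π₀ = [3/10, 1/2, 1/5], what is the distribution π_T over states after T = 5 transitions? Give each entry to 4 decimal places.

t=0: π = [0.3000, 0.5000, 0.2000]
t=1: π = [0.1500, 0.4167, 0.4333]
t=2: π = [0.2139, 0.4306, 0.3556]
t=3: π = [0.1903, 0.4282, 0.3815]
t=4: π = [0.1985, 0.4286, 0.3728]
t=5: π = [0.1957, 0.4286, 0.3757]

π = [0.1957, 0.4286, 0.3757]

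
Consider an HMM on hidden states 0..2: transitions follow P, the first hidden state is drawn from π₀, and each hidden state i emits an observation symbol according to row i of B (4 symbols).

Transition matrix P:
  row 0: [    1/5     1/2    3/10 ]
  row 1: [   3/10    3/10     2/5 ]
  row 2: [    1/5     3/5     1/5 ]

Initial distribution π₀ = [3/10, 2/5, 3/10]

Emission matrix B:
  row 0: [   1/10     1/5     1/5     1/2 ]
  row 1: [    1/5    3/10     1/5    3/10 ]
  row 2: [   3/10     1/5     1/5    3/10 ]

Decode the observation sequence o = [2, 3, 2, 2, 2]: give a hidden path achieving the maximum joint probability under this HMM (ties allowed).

t=0: δ = [6.000e-02, 8.000e-02, 6.000e-02]  (obs o_0=2)
t=1: δ = [1.200e-02, 1.080e-02, 9.600e-03]  ψ = [1, 2, 1]  (obs o_1=3)
t=2: δ = [6.480e-04, 1.200e-03, 8.640e-04]  ψ = [1, 0, 1]  (obs o_2=2)
t=3: δ = [7.200e-05, 1.037e-04, 9.600e-05]  ψ = [1, 2, 1]  (obs o_3=2)
t=4: δ = [6.221e-06, 1.152e-05, 8.294e-06]  ψ = [1, 2, 1]  (obs o_4=2)
backtrack: best end state = 1; path = [1, 0, 1, 2, 1]

path = [1, 0, 1, 2, 1]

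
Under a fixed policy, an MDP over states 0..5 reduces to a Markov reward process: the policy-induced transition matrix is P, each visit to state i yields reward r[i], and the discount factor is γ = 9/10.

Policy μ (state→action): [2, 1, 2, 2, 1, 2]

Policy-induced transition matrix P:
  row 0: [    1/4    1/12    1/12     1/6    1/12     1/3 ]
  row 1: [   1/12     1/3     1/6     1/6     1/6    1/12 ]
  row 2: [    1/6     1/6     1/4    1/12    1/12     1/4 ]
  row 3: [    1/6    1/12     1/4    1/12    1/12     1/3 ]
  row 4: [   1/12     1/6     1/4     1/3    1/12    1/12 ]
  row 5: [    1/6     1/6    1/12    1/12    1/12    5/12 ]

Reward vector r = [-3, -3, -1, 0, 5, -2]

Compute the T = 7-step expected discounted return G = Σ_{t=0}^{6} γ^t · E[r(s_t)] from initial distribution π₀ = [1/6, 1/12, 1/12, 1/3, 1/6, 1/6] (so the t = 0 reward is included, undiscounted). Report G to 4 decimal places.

G = -5.4449

t=0: π = [0.1667, 0.0833, 0.0833, 0.3333, 0.1667, 0.1667], E[r] = -0.3333, γ^t·E[r] = -0.333333, running G = -0.333333
t=1: π = [0.1597, 0.1389, 0.1875, 0.1458, 0.0903, 0.2778], E[r] = -1.1875, γ^t·E[r] = -1.068750, running G = -1.402083
t=2: π = [0.1609, 0.1644, 0.1655, 0.1308, 0.0949, 0.2836], E[r] = -1.2338, γ^t·E[r] = -0.999375, running G = -2.401458
t=3: π = [0.1585, 0.1698, 0.1622, 0.1342, 0.0970, 0.2784], E[r] = -1.2185, γ^t·E[r] = -0.888258, running G = -3.289716
t=4: π = [0.1576, 0.1706, 0.1630, 0.1349, 0.0975, 0.2763], E[r] = -1.2129, γ^t·E[r] = -0.795799, running G = -4.085515
t=5: π = [0.1575, 0.1707, 0.1635, 0.1351, 0.0975, 0.2758], E[r] = -1.2118, γ^t·E[r] = -0.715542, running G = -4.801057
t=6: π = [0.1574, 0.1707, 0.1636, 0.1351, 0.0976, 0.2756], E[r] = -1.2116, γ^t·E[r] = -0.643869, running G = -5.444926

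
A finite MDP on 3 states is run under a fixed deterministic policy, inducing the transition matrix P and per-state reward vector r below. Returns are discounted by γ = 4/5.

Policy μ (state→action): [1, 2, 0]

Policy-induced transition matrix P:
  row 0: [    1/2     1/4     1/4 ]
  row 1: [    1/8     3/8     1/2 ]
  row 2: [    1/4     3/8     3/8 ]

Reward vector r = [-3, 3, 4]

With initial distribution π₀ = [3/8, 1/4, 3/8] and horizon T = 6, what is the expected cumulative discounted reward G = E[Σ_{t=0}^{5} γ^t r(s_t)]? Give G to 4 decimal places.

G = 5.5103

t=0: π = [0.3750, 0.2500, 0.3750], E[r] = 1.1250, γ^t·E[r] = 1.125000, running G = 1.125000
t=1: π = [0.3125, 0.3281, 0.3594], E[r] = 1.4844, γ^t·E[r] = 1.187500, running G = 2.312500
t=2: π = [0.2871, 0.3359, 0.3770], E[r] = 1.6543, γ^t·E[r] = 1.058750, running G = 3.371250
t=3: π = [0.2798, 0.3391, 0.3811], E[r] = 1.7024, γ^t·E[r] = 0.871625, running G = 4.242875
t=4: π = [0.2776, 0.3400, 0.3824], E[r] = 1.7171, γ^t·E[r] = 0.703313, running G = 4.946188
t=5: π = [0.2769, 0.3403, 0.3828], E[r] = 1.7215, γ^t·E[r] = 0.564099, running G = 5.510286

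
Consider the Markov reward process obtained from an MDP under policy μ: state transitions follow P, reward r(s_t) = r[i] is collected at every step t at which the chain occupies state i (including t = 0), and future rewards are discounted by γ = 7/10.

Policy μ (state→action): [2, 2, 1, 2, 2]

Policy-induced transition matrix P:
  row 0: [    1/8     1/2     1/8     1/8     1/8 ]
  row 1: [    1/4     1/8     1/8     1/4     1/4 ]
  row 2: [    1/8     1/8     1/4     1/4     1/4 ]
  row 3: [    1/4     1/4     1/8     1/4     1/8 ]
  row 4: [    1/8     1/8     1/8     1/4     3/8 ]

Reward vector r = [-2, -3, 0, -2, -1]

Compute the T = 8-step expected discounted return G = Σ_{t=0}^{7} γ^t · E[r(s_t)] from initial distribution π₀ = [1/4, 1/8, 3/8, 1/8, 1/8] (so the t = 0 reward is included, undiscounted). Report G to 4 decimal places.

G = -4.8718

t=0: π = [0.2500, 0.1250, 0.3750, 0.1250, 0.1250], E[r] = -1.2500, γ^t·E[r] = -1.250000, running G = -1.250000
t=1: π = [0.1563, 0.2344, 0.1719, 0.2188, 0.2188], E[r] = -1.6719, γ^t·E[r] = -1.170313, running G = -2.420313
t=2: π = [0.1816, 0.2109, 0.1465, 0.2305, 0.2305], E[r] = -1.6875, γ^t·E[r] = -0.826875, running G = -3.247188
t=3: π = [0.1802, 0.2219, 0.1433, 0.2273, 0.2273], E[r] = -1.7080, γ^t·E[r] = -0.585847, running G = -3.833034
t=4: π = [0.1812, 0.2210, 0.1429, 0.2275, 0.2275], E[r] = -1.7077, γ^t·E[r] = -0.410012, running G = -4.243046
t=5: π = [0.1811, 0.2214, 0.1429, 0.2274, 0.2274], E[r] = -1.7083, γ^t·E[r] = -0.287111, running G = -4.530157
t=6: π = [0.1811, 0.2213, 0.1429, 0.2274, 0.2274], E[r] = -1.7082, γ^t·E[r] = -0.200972, running G = -4.731129
t=7: π = [0.1811, 0.2213, 0.1429, 0.2274, 0.2274], E[r] = -1.7083, γ^t·E[r] = -0.140682, running G = -4.871811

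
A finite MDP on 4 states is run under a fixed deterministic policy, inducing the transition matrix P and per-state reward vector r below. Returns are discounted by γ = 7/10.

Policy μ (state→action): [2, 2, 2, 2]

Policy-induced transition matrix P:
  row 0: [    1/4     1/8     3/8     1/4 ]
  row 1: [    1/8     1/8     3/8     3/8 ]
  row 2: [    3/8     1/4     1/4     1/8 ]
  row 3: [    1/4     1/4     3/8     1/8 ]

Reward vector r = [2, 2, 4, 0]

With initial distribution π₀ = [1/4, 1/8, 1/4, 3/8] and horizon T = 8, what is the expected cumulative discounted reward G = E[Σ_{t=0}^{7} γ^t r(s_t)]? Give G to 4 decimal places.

t=0: π = [0.2500, 0.1250, 0.2500, 0.3750], E[r] = 1.7500, γ^t·E[r] = 1.750000, running G = 1.750000
t=1: π = [0.2656, 0.2031, 0.3438, 0.1875], E[r] = 2.3125, γ^t·E[r] = 1.618750, running G = 3.368750
t=2: π = [0.2676, 0.1914, 0.3320, 0.2090], E[r] = 2.2461, γ^t·E[r] = 1.100586, running G = 4.469336
t=3: π = [0.2676, 0.1926, 0.3335, 0.2063], E[r] = 2.2544, γ^t·E[r] = 0.773257, running G = 5.242593
t=4: π = [0.2676, 0.1925, 0.3333, 0.2066], E[r] = 2.2534, γ^t·E[r] = 0.541046, running G = 5.783639
t=5: π = [0.2676, 0.1925, 0.3333, 0.2066], E[r] = 2.2535, γ^t·E[r] = 0.378751, running G = 6.162390
t=6: π = [0.2676, 0.1925, 0.3333, 0.2066], E[r] = 2.2535, γ^t·E[r] = 0.265124, running G = 6.427514
t=7: π = [0.2676, 0.1925, 0.3333, 0.2066], E[r] = 2.2535, γ^t·E[r] = 0.185587, running G = 6.613102

G = 6.6131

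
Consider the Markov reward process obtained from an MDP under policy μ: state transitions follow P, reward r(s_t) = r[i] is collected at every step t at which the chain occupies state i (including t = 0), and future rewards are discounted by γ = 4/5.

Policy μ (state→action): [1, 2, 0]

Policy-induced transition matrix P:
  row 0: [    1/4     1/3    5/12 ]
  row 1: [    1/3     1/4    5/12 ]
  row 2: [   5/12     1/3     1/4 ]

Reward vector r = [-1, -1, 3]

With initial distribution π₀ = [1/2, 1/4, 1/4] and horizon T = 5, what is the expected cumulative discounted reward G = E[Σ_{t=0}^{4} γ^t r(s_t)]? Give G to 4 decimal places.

G = 1.0625

t=0: π = [0.5000, 0.2500, 0.2500], E[r] = 0.0000, γ^t·E[r] = 0.000000, running G = 0.000000
t=1: π = [0.3125, 0.3125, 0.3750], E[r] = 0.5000, γ^t·E[r] = 0.400000, running G = 0.400000
t=2: π = [0.3385, 0.3073, 0.3542], E[r] = 0.4167, γ^t·E[r] = 0.266667, running G = 0.666667
t=3: π = [0.3346, 0.3077, 0.3576], E[r] = 0.4306, γ^t·E[r] = 0.220444, running G = 0.887111
t=4: π = [0.3353, 0.3077, 0.3571], E[r] = 0.4282, γ^t·E[r] = 0.175407, running G = 1.062519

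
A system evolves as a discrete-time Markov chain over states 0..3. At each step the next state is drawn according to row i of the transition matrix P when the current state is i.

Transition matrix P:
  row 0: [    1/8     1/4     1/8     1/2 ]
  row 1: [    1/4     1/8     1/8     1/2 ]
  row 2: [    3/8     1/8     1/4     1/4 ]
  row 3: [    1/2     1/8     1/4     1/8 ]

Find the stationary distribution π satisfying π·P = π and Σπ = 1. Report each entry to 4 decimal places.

Balance equations π_j = Σ_i π_i·P[i][j]:
  π_0 = 1/8·π_0 + 1/4·π_1 + 3/8·π_2 + 1/2·π_3
  π_1 = 1/4·π_0 + 1/8·π_1 + 1/8·π_2 + 1/8·π_3
  π_2 = 1/8·π_0 + 1/8·π_1 + 1/4·π_2 + 1/4·π_3
  normalize: π_0 + π_1 + π_2 + π_3 = 1
Solving the linear system gives exactly π = [25/79, 13/79, 15/79, 26/79].

π = [0.3165, 0.1646, 0.1899, 0.3291]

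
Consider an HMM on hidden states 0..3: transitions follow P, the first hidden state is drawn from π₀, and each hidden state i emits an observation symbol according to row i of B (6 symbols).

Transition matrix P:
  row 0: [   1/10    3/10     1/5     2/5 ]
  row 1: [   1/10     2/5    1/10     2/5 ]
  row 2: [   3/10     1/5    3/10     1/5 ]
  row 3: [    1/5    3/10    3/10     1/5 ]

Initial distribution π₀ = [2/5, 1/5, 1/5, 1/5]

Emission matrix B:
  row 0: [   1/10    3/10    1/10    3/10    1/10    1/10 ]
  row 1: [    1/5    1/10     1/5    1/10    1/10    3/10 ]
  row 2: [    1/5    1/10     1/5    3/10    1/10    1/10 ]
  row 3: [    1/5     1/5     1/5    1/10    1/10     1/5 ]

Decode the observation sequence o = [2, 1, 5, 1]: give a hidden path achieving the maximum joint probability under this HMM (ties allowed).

path = [2, 0, 1, 3]

t=0: δ = [4.000e-02, 4.000e-02, 4.000e-02, 4.000e-02]  (obs o_0=2)
t=1: δ = [3.600e-03, 1.600e-03, 1.200e-03, 3.200e-03]  ψ = [2, 1, 2, 0]  (obs o_1=1)
t=2: δ = [6.400e-05, 3.240e-04, 9.600e-05, 2.880e-04]  ψ = [3, 0, 3, 0]  (obs o_2=5)
t=3: δ = [1.728e-05, 1.296e-05, 8.640e-06, 2.592e-05]  ψ = [3, 1, 3, 1]  (obs o_3=1)
backtrack: best end state = 3; path = [2, 0, 1, 3]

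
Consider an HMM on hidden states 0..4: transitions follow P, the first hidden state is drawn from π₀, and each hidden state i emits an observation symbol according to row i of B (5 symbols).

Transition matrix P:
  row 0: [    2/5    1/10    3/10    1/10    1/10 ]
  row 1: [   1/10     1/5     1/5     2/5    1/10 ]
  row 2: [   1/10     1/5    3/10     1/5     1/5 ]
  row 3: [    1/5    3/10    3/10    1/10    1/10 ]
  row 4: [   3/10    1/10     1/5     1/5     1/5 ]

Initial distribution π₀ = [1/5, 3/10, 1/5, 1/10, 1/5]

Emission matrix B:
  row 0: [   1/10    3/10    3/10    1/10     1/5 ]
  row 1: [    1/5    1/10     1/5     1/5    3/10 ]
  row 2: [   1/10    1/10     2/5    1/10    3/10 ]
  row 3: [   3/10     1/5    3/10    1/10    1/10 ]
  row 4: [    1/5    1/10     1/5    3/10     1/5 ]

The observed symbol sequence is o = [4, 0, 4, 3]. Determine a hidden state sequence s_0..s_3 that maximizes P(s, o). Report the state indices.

t=0: δ = [4.000e-02, 9.000e-02, 6.000e-02, 1.000e-02, 4.000e-02]  (obs o_0=4)
t=1: δ = [1.600e-03, 3.600e-03, 1.800e-03, 1.080e-02, 2.400e-03]  ψ = [0, 1, 1, 1, 2]  (obs o_1=0)
t=2: δ = [4.320e-04, 9.720e-04, 9.720e-04, 1.440e-04, 2.160e-04]  ψ = [3, 3, 3, 1, 3]  (obs o_2=4)
t=3: δ = [1.728e-05, 3.888e-05, 2.916e-05, 3.888e-05, 5.832e-05]  ψ = [0, 1, 2, 1, 2]  (obs o_3=3)
backtrack: best end state = 4; path = [1, 3, 2, 4]

path = [1, 3, 2, 4]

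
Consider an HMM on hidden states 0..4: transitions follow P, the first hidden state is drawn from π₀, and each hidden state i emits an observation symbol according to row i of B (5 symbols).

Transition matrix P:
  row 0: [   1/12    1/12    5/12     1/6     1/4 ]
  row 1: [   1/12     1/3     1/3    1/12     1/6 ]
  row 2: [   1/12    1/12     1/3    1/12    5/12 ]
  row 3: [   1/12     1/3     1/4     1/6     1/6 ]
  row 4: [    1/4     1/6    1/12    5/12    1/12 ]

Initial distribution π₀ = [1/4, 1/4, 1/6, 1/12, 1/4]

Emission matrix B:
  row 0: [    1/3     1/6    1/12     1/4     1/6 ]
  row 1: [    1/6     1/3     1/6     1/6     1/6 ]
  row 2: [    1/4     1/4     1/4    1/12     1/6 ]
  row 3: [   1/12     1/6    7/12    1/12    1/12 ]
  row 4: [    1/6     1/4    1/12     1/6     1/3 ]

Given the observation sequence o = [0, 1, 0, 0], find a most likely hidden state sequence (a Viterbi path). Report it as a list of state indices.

t=0: δ = [8.333e-02, 4.167e-02, 4.167e-02, 6.944e-03, 4.167e-02]  (obs o_0=0)
t=1: δ = [1.736e-03, 4.630e-03, 8.681e-03, 2.894e-03, 5.208e-03]  ψ = [4, 1, 0, 4, 0]  (obs o_1=1)
t=2: δ = [4.340e-04, 2.572e-04, 7.234e-04, 1.808e-04, 6.028e-04]  ψ = [4, 1, 2, 4, 2]  (obs o_2=0)
t=3: δ = [5.023e-05, 1.674e-05, 6.028e-05, 2.093e-05, 5.023e-05]  ψ = [4, 4, 2, 4, 2]  (obs o_3=0)
backtrack: best end state = 2; path = [0, 2, 2, 2]

path = [0, 2, 2, 2]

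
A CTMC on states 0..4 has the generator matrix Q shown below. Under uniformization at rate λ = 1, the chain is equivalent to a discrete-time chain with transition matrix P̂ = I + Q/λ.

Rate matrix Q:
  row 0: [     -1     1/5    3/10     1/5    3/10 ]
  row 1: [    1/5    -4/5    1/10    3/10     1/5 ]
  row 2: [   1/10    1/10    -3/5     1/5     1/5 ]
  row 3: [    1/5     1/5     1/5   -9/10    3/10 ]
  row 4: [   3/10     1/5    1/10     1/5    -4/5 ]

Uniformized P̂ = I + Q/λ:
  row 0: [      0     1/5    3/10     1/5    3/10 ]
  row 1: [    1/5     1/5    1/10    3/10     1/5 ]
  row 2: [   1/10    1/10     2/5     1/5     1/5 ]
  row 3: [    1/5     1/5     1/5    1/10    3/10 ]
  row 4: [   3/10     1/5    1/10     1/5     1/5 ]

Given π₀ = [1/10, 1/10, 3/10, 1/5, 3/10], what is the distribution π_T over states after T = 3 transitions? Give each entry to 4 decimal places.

π = [0.1685, 0.1776, 0.2198, 0.1979, 0.2362]

t=0: π = [0.1000, 0.1000, 0.3000, 0.2000, 0.3000]
t=1: π = [0.1800, 0.1700, 0.2300, 0.1900, 0.2300]
t=2: π = [0.1640, 0.1770, 0.2240, 0.1980, 0.2370]
t=3: π = [0.1685, 0.1776, 0.2198, 0.1979, 0.2362]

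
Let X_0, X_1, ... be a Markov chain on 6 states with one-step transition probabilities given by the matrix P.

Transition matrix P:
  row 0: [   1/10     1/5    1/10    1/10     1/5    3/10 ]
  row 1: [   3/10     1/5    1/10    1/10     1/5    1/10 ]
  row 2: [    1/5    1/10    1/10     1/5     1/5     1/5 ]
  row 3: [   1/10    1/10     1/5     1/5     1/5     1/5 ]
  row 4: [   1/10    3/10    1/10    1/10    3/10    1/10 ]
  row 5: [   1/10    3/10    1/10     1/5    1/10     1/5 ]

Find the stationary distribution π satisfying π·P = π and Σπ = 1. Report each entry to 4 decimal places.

π = [0.1538, 0.2119, 0.1143, 0.1431, 0.2029, 0.1739]

Balance equations π_j = Σ_i π_i·P[i][j]:
  π_0 = 1/10·π_0 + 3/10·π_1 + 1/5·π_2 + 1/10·π_3 + 1/10·π_4 + 1/10·π_5
  π_1 = 1/5·π_0 + 1/5·π_1 + 1/10·π_2 + 1/10·π_3 + 3/10·π_4 + 3/10·π_5
  π_2 = 1/10·π_0 + 1/10·π_1 + 1/10·π_2 + 1/5·π_3 + 1/10·π_4 + 1/10·π_5
  π_3 = 1/10·π_0 + 1/10·π_1 + 1/5·π_2 + 1/5·π_3 + 1/10·π_4 + 1/5·π_5
  π_4 = 1/5·π_0 + 1/5·π_1 + 1/5·π_2 + 1/5·π_3 + 3/10·π_4 + 1/10·π_5
  normalize: π_0 + π_1 + π_2 + π_3 + π_4 + π_5 = 1
Solving the linear system gives exactly π = [6810/44273, 9383/44273, 5061/44273, 6337/44273, 8983/44273, 7699/44273].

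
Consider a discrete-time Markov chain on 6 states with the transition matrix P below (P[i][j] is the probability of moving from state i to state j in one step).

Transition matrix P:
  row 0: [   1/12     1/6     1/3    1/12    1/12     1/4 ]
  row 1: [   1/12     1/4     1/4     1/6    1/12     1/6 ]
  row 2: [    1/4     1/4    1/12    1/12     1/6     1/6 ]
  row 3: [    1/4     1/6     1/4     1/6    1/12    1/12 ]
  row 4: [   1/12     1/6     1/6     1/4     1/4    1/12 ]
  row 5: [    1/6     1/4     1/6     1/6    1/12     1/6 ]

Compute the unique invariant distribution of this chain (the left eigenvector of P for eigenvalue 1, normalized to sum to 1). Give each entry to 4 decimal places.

π = [0.1551, 0.2148, 0.2055, 0.1467, 0.1206, 0.1573]

Balance equations π_j = Σ_i π_i·P[i][j]:
  π_0 = 1/12·π_0 + 1/12·π_1 + 1/4·π_2 + 1/4·π_3 + 1/12·π_4 + 1/6·π_5
  π_1 = 1/6·π_0 + 1/4·π_1 + 1/4·π_2 + 1/6·π_3 + 1/6·π_4 + 1/4·π_5
  π_2 = 1/3·π_0 + 1/4·π_1 + 1/12·π_2 + 1/4·π_3 + 1/6·π_4 + 1/6·π_5
  π_3 = 1/12·π_0 + 1/6·π_1 + 1/12·π_2 + 1/6·π_3 + 1/4·π_4 + 1/6·π_5
  π_4 = 1/12·π_0 + 1/12·π_1 + 1/6·π_2 + 1/12·π_3 + 1/4·π_4 + 1/12·π_5
  normalize: π_0 + π_1 + π_2 + π_3 + π_4 + π_5 = 1
Solving the linear system gives exactly π = [12553/80914, 26071/121371, 24944/121371, 17800/121371, 29263/242742, 6365/40457].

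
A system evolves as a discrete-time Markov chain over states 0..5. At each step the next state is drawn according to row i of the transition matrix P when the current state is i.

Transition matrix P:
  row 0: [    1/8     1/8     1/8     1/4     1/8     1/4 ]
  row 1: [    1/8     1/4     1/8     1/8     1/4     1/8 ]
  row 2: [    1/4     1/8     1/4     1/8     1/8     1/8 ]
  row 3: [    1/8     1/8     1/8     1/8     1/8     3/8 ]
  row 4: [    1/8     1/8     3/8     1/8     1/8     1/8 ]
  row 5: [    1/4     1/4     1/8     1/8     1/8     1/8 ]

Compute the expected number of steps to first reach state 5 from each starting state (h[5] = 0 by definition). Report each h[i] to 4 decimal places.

First-step conditioning: h[5] = 0; for i ≠ 5, h[i] = 1 + Σ_k P[i][k]·h[k].
  h[0] = 1 + 1/8·h[0] + 1/8·h[1] + 1/8·h[2] + 1/4·h[3] + 1/8·h[4]
  h[1] = 1 + 1/8·h[0] + 1/4·h[1] + 1/8·h[2] + 1/8·h[3] + 1/4·h[4]
  h[2] = 1 + 1/4·h[0] + 1/8·h[1] + 1/4·h[2] + 1/8·h[3] + 1/8·h[4]
  h[3] = 1 + 1/8·h[0] + 1/8·h[1] + 1/8·h[2] + 1/8·h[3] + 1/8·h[4]
  h[4] = 1 + 1/8·h[0] + 1/8·h[1] + 3/8·h[2] + 1/8·h[3] + 1/8·h[4]
Solving the 5×5 linear system over states ≠ 5 gives exactly h = [588/125, 2089/375, 2044/375, 1568/375, 693/125, 0] (h[5] = 0 is the target).

h = [4.7040, 5.5707, 5.4507, 4.1813, 5.5440, 0.0000]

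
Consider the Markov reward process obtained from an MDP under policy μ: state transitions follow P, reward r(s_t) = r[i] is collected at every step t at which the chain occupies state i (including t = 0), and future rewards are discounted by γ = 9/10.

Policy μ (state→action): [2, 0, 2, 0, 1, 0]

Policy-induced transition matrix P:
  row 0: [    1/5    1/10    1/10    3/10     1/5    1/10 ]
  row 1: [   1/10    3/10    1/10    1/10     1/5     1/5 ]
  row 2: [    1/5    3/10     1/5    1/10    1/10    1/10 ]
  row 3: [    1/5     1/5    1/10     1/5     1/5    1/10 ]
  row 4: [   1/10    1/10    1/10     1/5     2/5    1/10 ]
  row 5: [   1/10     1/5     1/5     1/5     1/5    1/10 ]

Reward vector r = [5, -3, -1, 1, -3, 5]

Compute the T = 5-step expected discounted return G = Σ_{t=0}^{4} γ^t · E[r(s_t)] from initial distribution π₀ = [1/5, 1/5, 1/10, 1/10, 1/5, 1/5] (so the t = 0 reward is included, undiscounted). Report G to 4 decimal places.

t=0: π = [0.2000, 0.2000, 0.1000, 0.1000, 0.2000, 0.2000], E[r] = 0.8000, γ^t·E[r] = 0.800000, running G = 0.800000
t=1: π = [0.1400, 0.1900, 0.1300, 0.1900, 0.2300, 0.1200], E[r] = 0.1000, γ^t·E[r] = 0.090000, running G = 0.890000
t=2: π = [0.1460, 0.1950, 0.1250, 0.1820, 0.2330, 0.1190], E[r] = 0.0980, γ^t·E[r] = 0.079380, running G = 0.969380
t=3: π = [0.1453, 0.1941, 0.1244, 0.1826, 0.2341, 0.1195], E[r] = 0.0976, γ^t·E[r] = 0.071150, running G = 1.040530
t=4: π = [0.1452, 0.1939, 0.1244, 0.1827, 0.2344, 0.1194], E[r] = 0.0966, γ^t·E[r] = 0.063392, running G = 1.103923

G = 1.1039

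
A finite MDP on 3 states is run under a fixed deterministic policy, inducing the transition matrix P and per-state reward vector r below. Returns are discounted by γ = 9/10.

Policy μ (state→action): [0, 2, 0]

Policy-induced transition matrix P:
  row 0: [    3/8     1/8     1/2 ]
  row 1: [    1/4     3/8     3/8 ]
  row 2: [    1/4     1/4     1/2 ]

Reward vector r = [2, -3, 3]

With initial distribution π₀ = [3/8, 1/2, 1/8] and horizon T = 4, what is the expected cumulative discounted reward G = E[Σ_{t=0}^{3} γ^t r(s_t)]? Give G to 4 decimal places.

G = 2.5324

t=0: π = [0.3750, 0.5000, 0.1250], E[r] = -0.3750, γ^t·E[r] = -0.375000, running G = -0.375000
t=1: π = [0.2969, 0.2656, 0.4375], E[r] = 1.1094, γ^t·E[r] = 0.998438, running G = 0.623438
t=2: π = [0.2871, 0.2461, 0.4668], E[r] = 1.2363, γ^t·E[r] = 1.001426, running G = 1.624863
t=3: π = [0.2859, 0.2449, 0.4692], E[r] = 1.2449, γ^t·E[r] = 0.907512, running G = 2.532376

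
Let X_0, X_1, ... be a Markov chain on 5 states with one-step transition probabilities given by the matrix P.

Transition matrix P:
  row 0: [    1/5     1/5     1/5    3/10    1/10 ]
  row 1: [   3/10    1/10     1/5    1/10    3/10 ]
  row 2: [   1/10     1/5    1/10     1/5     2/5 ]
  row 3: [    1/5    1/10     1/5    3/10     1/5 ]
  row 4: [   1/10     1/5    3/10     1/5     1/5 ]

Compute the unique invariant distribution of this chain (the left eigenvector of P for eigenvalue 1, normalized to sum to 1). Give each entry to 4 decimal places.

π = [0.1718, 0.1615, 0.2036, 0.2234, 0.2397]

Balance equations π_j = Σ_i π_i·P[i][j]:
  π_0 = 1/5·π_0 + 3/10·π_1 + 1/10·π_2 + 1/5·π_3 + 1/10·π_4
  π_1 = 1/5·π_0 + 1/10·π_1 + 1/5·π_2 + 1/10·π_3 + 1/5·π_4
  π_2 = 1/5·π_0 + 1/5·π_1 + 1/10·π_2 + 1/5·π_3 + 3/10·π_4
  π_3 = 3/10·π_0 + 1/10·π_1 + 1/5·π_2 + 3/10·π_3 + 1/5·π_4
  normalize: π_0 + π_1 + π_2 + π_3 + π_4 = 1
Solving the linear system gives exactly π = [50/291, 47/291, 79/388, 65/291, 93/388].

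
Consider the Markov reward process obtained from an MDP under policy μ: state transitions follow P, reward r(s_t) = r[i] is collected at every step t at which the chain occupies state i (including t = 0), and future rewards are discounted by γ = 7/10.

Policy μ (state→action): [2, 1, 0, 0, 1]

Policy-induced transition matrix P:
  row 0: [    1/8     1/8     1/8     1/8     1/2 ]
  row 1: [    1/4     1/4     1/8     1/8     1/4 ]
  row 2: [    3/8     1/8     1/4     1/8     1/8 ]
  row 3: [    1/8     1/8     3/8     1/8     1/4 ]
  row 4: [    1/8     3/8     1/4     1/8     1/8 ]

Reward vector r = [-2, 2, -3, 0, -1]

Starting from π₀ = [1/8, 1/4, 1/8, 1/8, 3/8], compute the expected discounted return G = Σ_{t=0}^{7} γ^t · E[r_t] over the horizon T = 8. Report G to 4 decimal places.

G = -2.2802

t=0: π = [0.1250, 0.2500, 0.1250, 0.1250, 0.3750], E[r] = -0.5000, γ^t·E[r] = -0.500000, running G = -0.500000
t=1: π = [0.1875, 0.2500, 0.2188, 0.1250, 0.2188], E[r] = -0.7500, γ^t·E[r] = -0.525000, running G = -1.025000
t=2: π = [0.2109, 0.2109, 0.2109, 0.1250, 0.2422], E[r] = -0.8750, γ^t·E[r] = -0.428750, running G = -1.453750
t=3: π = [0.2041, 0.2119, 0.2129, 0.1250, 0.2461], E[r] = -0.8691, γ^t·E[r] = -0.298115, running G = -1.751865
t=4: π = [0.2047, 0.2130, 0.2136, 0.1250, 0.2437], E[r] = -0.8679, γ^t·E[r] = -0.208388, running G = -1.960253
t=5: π = [0.2050, 0.2125, 0.2134, 0.1250, 0.2440], E[r] = -0.8692, γ^t·E[r] = -0.146092, running G = -2.106345
t=6: π = [0.2049, 0.2126, 0.2134, 0.1250, 0.2441], E[r] = -0.8691, γ^t·E[r] = -0.102244, running G = -2.208589
t=7: π = [0.2049, 0.2126, 0.2134, 0.1250, 0.2440], E[r] = -0.8690, γ^t·E[r] = -0.071568, running G = -2.280157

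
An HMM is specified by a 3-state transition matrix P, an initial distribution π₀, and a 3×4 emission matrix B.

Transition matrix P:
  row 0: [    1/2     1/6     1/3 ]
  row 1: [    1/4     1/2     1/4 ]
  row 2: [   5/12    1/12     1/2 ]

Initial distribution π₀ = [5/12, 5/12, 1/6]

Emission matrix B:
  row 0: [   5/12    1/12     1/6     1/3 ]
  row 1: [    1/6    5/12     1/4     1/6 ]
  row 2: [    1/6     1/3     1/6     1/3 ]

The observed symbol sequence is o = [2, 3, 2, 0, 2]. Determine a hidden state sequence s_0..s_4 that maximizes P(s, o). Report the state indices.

path = [0, 0, 0, 0, 0]

t=0: δ = [6.944e-02, 1.042e-01, 2.778e-02]  (obs o_0=2)
t=1: δ = [1.157e-02, 8.681e-03, 8.681e-03]  ψ = [0, 1, 1]  (obs o_1=3)
t=2: δ = [9.645e-04, 1.085e-03, 7.234e-04]  ψ = [0, 1, 2]  (obs o_2=2)
t=3: δ = [2.009e-04, 9.042e-05, 6.028e-05]  ψ = [0, 1, 2]  (obs o_3=0)
t=4: δ = [1.674e-05, 1.130e-05, 1.116e-05]  ψ = [0, 1, 0]  (obs o_4=2)
backtrack: best end state = 0; path = [0, 0, 0, 0, 0]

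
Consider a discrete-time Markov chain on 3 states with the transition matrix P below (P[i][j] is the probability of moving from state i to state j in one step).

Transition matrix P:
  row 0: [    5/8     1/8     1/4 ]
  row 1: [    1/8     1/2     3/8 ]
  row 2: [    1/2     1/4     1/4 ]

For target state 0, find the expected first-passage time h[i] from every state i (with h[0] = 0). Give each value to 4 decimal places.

First-step conditioning: h[0] = 0; for i ≠ 0, h[i] = 1 + Σ_k P[i][k]·h[k].
  h[1] = 1 + 1/2·h[1] + 3/8·h[2]
  h[2] = 1 + 1/4·h[1] + 1/4·h[2]
Solving the 2×2 linear system over states ≠ 0 gives exactly h = [0, 4, 8/3] (h[0] = 0 is the target).

h = [0.0000, 4.0000, 2.6667]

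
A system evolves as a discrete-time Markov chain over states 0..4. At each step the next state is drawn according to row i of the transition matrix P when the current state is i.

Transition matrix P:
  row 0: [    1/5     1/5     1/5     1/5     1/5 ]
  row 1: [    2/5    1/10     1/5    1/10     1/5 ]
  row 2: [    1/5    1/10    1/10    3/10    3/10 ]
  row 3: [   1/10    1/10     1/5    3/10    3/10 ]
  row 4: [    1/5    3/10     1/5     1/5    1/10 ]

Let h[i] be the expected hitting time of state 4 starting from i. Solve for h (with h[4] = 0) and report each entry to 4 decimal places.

First-step conditioning: h[4] = 0; for i ≠ 4, h[i] = 1 + Σ_k P[i][k]·h[k].
  h[0] = 1 + 1/5·h[0] + 1/5·h[1] + 1/5·h[2] + 1/5·h[3]
  h[1] = 1 + 2/5·h[0] + 1/10·h[1] + 1/5·h[2] + 1/10·h[3]
  h[2] = 1 + 1/5·h[0] + 1/10·h[1] + 1/10·h[2] + 3/10·h[3]
  h[3] = 1 + 1/10·h[0] + 1/10·h[1] + 1/5·h[2] + 3/10·h[3]
Solving the 4×4 linear system over states ≠ 4 gives exactly h = [245/59, 495/118, 220/59, 435/118, 0] (h[4] = 0 is the target).

h = [4.1525, 4.1949, 3.7288, 3.6864, 0.0000]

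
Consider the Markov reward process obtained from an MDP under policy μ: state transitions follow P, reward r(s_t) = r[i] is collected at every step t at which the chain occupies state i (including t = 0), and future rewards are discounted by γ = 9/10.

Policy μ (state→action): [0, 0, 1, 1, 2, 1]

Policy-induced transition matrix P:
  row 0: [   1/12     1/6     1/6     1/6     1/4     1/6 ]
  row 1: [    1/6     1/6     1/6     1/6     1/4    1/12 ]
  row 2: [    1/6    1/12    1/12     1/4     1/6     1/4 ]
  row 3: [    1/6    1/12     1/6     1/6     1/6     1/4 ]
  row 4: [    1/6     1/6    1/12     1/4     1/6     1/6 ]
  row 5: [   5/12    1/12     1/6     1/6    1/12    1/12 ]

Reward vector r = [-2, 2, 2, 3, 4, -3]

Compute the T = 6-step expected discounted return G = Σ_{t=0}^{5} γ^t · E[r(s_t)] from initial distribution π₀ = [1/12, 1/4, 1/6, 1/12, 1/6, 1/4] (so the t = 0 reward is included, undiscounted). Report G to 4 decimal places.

G = 4.2775

t=0: π = [0.0833, 0.2500, 0.1667, 0.0833, 0.1667, 0.2500], E[r] = 0.8333, γ^t·E[r] = 0.833333, running G = 0.833333
t=1: π = [0.2222, 0.1250, 0.1389, 0.1944, 0.1736, 0.1458], E[r] = 0.9236, γ^t·E[r] = 0.831250, running G = 1.664583
t=2: π = [0.1846, 0.1267, 0.1406, 0.1927, 0.1834, 0.1719], E[r] = 0.9618, γ^t·E[r] = 0.779063, running G = 2.443646
t=3: π = [0.1943, 0.1246, 0.1397, 0.1937, 0.1783, 0.1696], E[r] = 0.9254, γ^t·E[r] = 0.674648, running G = 3.118294
t=4: π = [0.1929, 0.1248, 0.1402, 0.1932, 0.1791, 0.1699], E[r] = 0.9302, γ^t·E[r] = 0.610321, running G = 3.728616
t=5: π = [0.1931, 0.1247, 0.1401, 0.1933, 0.1790, 0.1699], E[r] = 0.9295, γ^t·E[r] = 0.548847, running G = 4.277463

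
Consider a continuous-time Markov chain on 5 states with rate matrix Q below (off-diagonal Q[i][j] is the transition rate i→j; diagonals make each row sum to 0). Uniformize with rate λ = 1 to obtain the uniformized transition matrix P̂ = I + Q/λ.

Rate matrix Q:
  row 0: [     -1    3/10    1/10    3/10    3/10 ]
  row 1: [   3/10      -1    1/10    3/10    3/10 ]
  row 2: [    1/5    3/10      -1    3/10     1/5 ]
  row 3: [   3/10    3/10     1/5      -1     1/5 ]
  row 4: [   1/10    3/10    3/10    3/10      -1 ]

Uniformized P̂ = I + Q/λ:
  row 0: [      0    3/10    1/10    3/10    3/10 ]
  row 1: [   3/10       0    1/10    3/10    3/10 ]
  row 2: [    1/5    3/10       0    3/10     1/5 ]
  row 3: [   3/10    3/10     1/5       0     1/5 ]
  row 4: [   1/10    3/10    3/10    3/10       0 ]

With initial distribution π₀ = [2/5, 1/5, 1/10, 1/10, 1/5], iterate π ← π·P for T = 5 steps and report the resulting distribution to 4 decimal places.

π = [0.1881, 0.2308, 0.1481, 0.2311, 0.2018]

t=0: π = [0.4000, 0.2000, 0.1000, 0.1000, 0.2000]
t=1: π = [0.1300, 0.2400, 0.1400, 0.2700, 0.2200]
t=2: π = [0.2030, 0.2280, 0.1570, 0.2190, 0.1930]
t=3: π = [0.1848, 0.2316, 0.1448, 0.2343, 0.2045]
t=4: π = [0.1892, 0.2305, 0.1499, 0.2297, 0.2007]
t=5: π = [0.1881, 0.2308, 0.1481, 0.2311, 0.2018]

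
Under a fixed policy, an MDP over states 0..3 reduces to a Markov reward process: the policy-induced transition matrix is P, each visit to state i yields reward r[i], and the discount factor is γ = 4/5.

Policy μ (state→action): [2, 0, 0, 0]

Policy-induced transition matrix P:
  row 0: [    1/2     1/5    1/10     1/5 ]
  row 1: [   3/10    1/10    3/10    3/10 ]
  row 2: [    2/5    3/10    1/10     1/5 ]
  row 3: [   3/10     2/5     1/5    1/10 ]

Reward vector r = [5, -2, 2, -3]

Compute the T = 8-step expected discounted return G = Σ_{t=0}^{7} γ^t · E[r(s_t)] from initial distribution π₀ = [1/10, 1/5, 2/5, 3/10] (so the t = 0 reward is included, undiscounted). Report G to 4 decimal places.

t=0: π = [0.1000, 0.2000, 0.4000, 0.3000], E[r] = 0.0000, γ^t·E[r] = 0.000000, running G = 0.000000
t=1: π = [0.3600, 0.2800, 0.1700, 0.1900], E[r] = 1.0100, γ^t·E[r] = 0.808000, running G = 0.808000
t=2: π = [0.3890, 0.2270, 0.1750, 0.2090], E[r] = 1.2140, γ^t·E[r] = 0.776960, running G = 1.584960
t=3: π = [0.3953, 0.2366, 0.1663, 0.2018], E[r] = 1.2305, γ^t·E[r] = 0.630016, running G = 2.214976
t=4: π = [0.3957, 0.2333, 0.1675, 0.2035], E[r] = 1.2364, γ^t·E[r] = 0.506409, running G = 2.721385
t=5: π = [0.3959, 0.2341, 0.1670, 0.2030], E[r] = 1.2363, γ^t·E[r] = 0.405107, running G = 3.126491
t=6: π = [0.3959, 0.2339, 0.1671, 0.2031], E[r] = 1.2365, γ^t·E[r] = 0.324148, running G = 3.450639
t=7: π = [0.3959, 0.2339, 0.1671, 0.2031], E[r] = 1.2365, γ^t·E[r] = 0.259311, running G = 3.709950

G = 3.7100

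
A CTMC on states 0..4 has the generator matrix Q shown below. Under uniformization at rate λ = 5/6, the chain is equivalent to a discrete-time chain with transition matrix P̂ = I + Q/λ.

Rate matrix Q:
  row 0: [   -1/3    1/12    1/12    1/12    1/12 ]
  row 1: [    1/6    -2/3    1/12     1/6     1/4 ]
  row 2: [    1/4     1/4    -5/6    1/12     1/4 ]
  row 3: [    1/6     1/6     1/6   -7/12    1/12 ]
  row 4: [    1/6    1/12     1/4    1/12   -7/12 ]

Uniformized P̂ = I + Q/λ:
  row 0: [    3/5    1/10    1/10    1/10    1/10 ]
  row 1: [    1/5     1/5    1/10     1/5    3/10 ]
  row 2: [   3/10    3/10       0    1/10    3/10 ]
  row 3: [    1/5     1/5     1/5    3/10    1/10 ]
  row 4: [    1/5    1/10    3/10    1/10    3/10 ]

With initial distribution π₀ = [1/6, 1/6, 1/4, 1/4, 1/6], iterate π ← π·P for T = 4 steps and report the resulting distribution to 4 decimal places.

π = [0.3529, 0.1592, 0.1412, 0.1454, 0.2013]

t=0: π = [0.1667, 0.1667, 0.2500, 0.2500, 0.1667]
t=1: π = [0.2917, 0.1917, 0.1333, 0.1667, 0.2167]
t=2: π = [0.3300, 0.1625, 0.1467, 0.1525, 0.2083]
t=3: π = [0.3467, 0.1608, 0.1423, 0.1468, 0.2035]
t=4: π = [0.3529, 0.1592, 0.1412, 0.1454, 0.2013]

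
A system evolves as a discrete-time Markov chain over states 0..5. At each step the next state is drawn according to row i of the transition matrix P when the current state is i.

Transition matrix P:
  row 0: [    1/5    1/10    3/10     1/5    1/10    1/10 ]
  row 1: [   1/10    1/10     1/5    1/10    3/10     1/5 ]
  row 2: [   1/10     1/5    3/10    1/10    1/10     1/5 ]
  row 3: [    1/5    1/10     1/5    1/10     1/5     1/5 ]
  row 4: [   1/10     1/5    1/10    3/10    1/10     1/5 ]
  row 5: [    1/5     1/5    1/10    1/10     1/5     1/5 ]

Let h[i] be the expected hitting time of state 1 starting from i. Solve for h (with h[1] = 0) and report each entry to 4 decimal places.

First-step conditioning: h[1] = 0; for i ≠ 1, h[i] = 1 + Σ_k P[i][k]·h[k].
  h[0] = 1 + 1/5·h[0] + 3/10·h[2] + 1/5·h[3] + 1/10·h[4] + 1/10·h[5]
  h[2] = 1 + 1/10·h[0] + 3/10·h[2] + 1/10·h[3] + 1/10·h[4] + 1/5·h[5]
  h[3] = 1 + 1/5·h[0] + 1/5·h[2] + 1/10·h[3] + 1/5·h[4] + 1/5·h[5]
  h[4] = 1 + 1/10·h[0] + 1/10·h[2] + 3/10·h[3] + 1/10·h[4] + 1/5·h[5]
  h[5] = 1 + 1/5·h[0] + 1/10·h[2] + 1/10·h[3] + 1/5·h[4] + 1/5·h[5]
Solving the 5×5 linear system over states ≠ 1 gives exactly h = [49490/7547, 0, 44100/7547, 49150/7547, 45110/7547, 44740/7547] (h[1] = 0 is the target).

h = [6.5576, 0.0000, 5.8434, 6.5125, 5.9772, 5.9282]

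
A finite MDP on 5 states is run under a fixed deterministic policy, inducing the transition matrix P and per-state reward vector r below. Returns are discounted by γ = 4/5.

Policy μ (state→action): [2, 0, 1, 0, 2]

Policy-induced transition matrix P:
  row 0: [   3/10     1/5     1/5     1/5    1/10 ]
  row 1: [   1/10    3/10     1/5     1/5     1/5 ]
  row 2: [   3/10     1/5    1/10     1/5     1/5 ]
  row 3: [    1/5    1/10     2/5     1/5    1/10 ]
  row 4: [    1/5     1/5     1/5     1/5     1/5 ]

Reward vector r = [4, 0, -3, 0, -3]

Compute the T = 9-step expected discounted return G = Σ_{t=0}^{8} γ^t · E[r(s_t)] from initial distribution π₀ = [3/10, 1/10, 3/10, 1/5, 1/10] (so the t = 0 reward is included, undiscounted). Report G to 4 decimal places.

t=0: π = [0.3000, 0.1000, 0.3000, 0.2000, 0.1000], E[r] = 0.0000, γ^t·E[r] = 0.000000, running G = 0.000000
t=1: π = [0.2500, 0.1900, 0.2100, 0.2000, 0.1500], E[r] = -0.0800, γ^t·E[r] = -0.064000, running G = -0.064000
t=2: π = [0.2270, 0.1990, 0.2190, 0.2000, 0.1550], E[r] = -0.2140, γ^t·E[r] = -0.136960, running G = -0.200960
t=3: π = [0.2247, 0.1999, 0.2181, 0.2000, 0.1573], E[r] = -0.2274, γ^t·E[r] = -0.116429, running G = -0.317389
t=4: π = [0.2243, 0.2000, 0.2182, 0.2000, 0.1575], E[r] = -0.2300, γ^t·E[r] = -0.094208, running G = -0.411597
t=5: π = [0.2242, 0.2000, 0.2182, 0.2000, 0.1576], E[r] = -0.2303, γ^t·E[r] = -0.075452, running G = -0.487048
t=6: π = [0.2242, 0.2000, 0.2182, 0.2000, 0.1576], E[r] = -0.2303, γ^t·E[r] = -0.060371, running G = -0.547420
t=7: π = [0.2242, 0.2000, 0.2182, 0.2000, 0.1576], E[r] = -0.2303, γ^t·E[r] = -0.048298, running G = -0.595718
t=8: π = [0.2242, 0.2000, 0.2182, 0.2000, 0.1576], E[r] = -0.2303, γ^t·E[r] = -0.038638, running G = -0.634356

G = -0.6344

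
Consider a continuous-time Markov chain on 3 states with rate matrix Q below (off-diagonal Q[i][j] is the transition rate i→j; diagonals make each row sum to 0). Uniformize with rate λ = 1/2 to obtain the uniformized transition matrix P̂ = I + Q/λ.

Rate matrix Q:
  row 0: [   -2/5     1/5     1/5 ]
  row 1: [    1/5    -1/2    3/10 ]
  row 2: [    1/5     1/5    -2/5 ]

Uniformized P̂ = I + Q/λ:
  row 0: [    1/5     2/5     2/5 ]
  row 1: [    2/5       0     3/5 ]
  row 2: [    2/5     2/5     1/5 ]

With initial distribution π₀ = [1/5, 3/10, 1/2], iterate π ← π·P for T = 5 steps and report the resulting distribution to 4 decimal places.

π = [0.3334, 0.2856, 0.3811]

t=0: π = [0.2000, 0.3000, 0.5000]
t=1: π = [0.3600, 0.2800, 0.3600]
t=2: π = [0.3280, 0.2880, 0.3840]
t=3: π = [0.3344, 0.2848, 0.3808]
t=4: π = [0.3331, 0.2861, 0.3808]
t=5: π = [0.3334, 0.2856, 0.3811]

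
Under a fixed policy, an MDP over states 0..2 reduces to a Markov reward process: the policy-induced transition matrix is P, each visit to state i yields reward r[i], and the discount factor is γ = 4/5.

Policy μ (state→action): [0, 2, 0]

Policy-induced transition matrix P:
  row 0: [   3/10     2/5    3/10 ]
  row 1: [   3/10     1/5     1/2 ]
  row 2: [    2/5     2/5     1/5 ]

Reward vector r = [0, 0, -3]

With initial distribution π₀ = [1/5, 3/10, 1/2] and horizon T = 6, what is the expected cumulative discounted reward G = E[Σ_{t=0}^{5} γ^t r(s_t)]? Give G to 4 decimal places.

t=0: π = [0.2000, 0.3000, 0.5000], E[r] = -1.5000, γ^t·E[r] = -1.500000, running G = -1.500000
t=1: π = [0.3500, 0.3400, 0.3100], E[r] = -0.9300, γ^t·E[r] = -0.744000, running G = -2.244000
t=2: π = [0.3310, 0.3320, 0.3370], E[r] = -1.0110, γ^t·E[r] = -0.647040, running G = -2.891040
t=3: π = [0.3337, 0.3336, 0.3327], E[r] = -0.9981, γ^t·E[r] = -0.511027, running G = -3.402067
t=4: π = [0.3333, 0.3333, 0.3335], E[r] = -1.0004, γ^t·E[r] = -0.409743, running G = -3.811811
t=5: π = [0.3333, 0.3333, 0.3333], E[r] = -0.9999, γ^t·E[r] = -0.327658, running G = -4.139469

G = -4.1395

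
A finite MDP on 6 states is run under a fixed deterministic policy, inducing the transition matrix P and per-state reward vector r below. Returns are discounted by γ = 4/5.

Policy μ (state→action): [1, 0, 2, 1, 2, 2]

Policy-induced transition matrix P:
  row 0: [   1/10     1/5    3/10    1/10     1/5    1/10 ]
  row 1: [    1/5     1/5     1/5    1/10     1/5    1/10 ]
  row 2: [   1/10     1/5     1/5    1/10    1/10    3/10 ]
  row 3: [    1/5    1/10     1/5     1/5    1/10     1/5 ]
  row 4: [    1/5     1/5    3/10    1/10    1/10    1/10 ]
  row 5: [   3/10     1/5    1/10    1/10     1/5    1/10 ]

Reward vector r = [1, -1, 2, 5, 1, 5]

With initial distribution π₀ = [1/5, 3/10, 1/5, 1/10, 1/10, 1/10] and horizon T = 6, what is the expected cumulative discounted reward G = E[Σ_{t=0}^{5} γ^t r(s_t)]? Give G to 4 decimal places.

t=0: π = [0.2000, 0.3000, 0.2000, 0.1000, 0.1000, 0.1000], E[r] = 1.4000, γ^t·E[r] = 1.400000, running G = 1.400000
t=1: π = [0.1700, 0.1900, 0.2200, 0.1100, 0.1600, 0.1500], E[r] = 1.8800, γ^t·E[r] = 1.504000, running G = 2.904000
t=2: π = [0.1760, 0.1890, 0.2180, 0.1110, 0.1510, 0.1550], E[r] = 1.9040, γ^t·E[r] = 1.218560, running G = 4.122560
t=3: π = [0.1761, 0.1889, 0.2172, 0.1111, 0.1520, 0.1547], E[r] = 1.9026, γ^t·E[r] = 0.974131, running G = 5.096691
t=4: π = [0.1761, 0.1889, 0.2173, 0.1111, 0.1520, 0.1546], E[r] = 1.9022, γ^t·E[r] = 0.779141, running G = 5.875832
t=5: π = [0.1761, 0.1889, 0.2174, 0.1111, 0.1520, 0.1546], E[r] = 1.9023, γ^t·E[r] = 0.623358, running G = 6.499190

G = 6.4992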